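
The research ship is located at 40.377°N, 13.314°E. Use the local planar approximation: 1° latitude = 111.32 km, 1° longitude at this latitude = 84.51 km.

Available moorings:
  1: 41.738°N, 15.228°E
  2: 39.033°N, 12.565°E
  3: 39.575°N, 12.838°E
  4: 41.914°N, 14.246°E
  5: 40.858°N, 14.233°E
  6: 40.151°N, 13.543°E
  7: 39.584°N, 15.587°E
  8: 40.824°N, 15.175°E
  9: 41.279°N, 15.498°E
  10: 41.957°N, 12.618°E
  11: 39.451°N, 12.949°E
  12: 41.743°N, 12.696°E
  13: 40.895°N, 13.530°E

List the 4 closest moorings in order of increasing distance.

6, 13, 5, 3

Distances from 40.377°N, 13.314°E:
1: √((1.361·111.32)² + (1.914·84.51)²) = √(22954.22560 + 26163.75479) = 221.626 km
2: √((-1.344·111.32)² + (-0.749·84.51)²) = √(22384.37293 + 4006.63554) = 162.453 km
3: √((-0.802·111.32)² + (-0.476·84.51)²) = √(7970.67556 + 1618.19222) = 97.923 km
4: √((1.537·111.32)² + (0.932·84.51)²) = √(29274.81305 + 6203.66058) = 188.357 km
5: √((0.481·111.32)² + (0.919·84.51)²) = √(2867.05846 + 6031.80407) = 94.334 km
6: √((-0.226·111.32)² + (0.229·84.51)²) = √(632.94107 + 374.53048) = 31.741 km
7: √((-0.793·111.32)² + (2.273·84.51)²) = √(7792.78636 + 36899.04064) = 211.404 km
8: √((0.447·111.32)² + (1.861·84.51)²) = √(2476.06158 + 24734.83113) = 164.957 km
9: √((0.902·111.32)² + (2.184·84.51)²) = √(10082.29663 + 34066.02584) = 210.115 km
10: √((1.580·111.32)² + (-0.696·84.51)²) = √(30935.74429 + 3459.67006) = 185.460 km
11: √((-0.926·111.32)² + (-0.365·84.51)²) = √(10625.96470 + 951.48497) = 107.599 km
12: √((1.366·111.32)² + (-0.618·84.51)²) = √(23123.19246 + 2727.67833) = 160.782 km
13: √((0.518·111.32)² + (0.216·84.51)²) = √(3325.10922 + 333.21436) = 60.484 km
Sorted: 6 (31.741 km) < 13 (60.484 km) < 5 (94.334 km) < 3 (97.923 km) < 11 (107.599 km) < 12 (160.782 km) < …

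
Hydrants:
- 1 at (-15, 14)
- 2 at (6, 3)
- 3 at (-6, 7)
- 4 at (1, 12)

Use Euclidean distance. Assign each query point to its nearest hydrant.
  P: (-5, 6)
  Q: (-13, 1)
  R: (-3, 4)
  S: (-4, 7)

P at (-5, 6):
  1: 12.8
  2: 11.4
  3: 1.4
  4: 8.5
  → nearest: 3 (1.4)
Q at (-13, 1):
  1: 13.2
  2: 19.1
  3: 9.2
  4: 17.8
  → nearest: 3 (9.2)
R at (-3, 4):
  1: 15.6
  2: 9.1
  3: 4.2
  4: 8.9
  → nearest: 3 (4.2)
S at (-4, 7):
  1: 13.0
  2: 10.8
  3: 2.0
  4: 7.1
  → nearest: 3 (2.0)

P→3; Q→3; R→3; S→3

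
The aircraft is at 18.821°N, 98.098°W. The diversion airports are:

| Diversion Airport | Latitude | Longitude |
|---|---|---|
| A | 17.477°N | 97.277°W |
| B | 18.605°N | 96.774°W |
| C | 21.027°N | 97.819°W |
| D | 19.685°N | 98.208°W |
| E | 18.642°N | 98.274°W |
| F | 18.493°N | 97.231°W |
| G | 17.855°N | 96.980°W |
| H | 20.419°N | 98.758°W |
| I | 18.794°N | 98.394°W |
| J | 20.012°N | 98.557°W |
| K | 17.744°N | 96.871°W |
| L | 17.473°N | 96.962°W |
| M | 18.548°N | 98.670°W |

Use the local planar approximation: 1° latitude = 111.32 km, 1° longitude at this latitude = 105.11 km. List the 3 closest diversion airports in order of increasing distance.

Distances from 18.821°N, 98.098°W:
A: √((-1.344·111.32)² + (0.821·105.11)²) = √(22384.37293 + 7446.88053) = 172.717 km
B: √((-0.216·111.32)² + (1.324·105.11)²) = √(578.16780 + 19367.07536) = 141.228 km
C: √((2.206·111.32)² + (0.279·105.11)²) = √(60305.56789 + 859.99609) = 247.317 km
D: √((0.864·111.32)² + (-0.110·105.11)²) = √(9250.68473 + 133.68216) = 96.873 km
E: √((-0.179·111.32)² + (-0.176·105.11)²) = √(397.05663 + 342.22632) = 27.190 km
F: √((-0.328·111.32)² + (0.867·105.11)²) = √(1333.19625 + 8304.74434) = 98.173 km
G: √((-0.966·111.32)² + (1.118·105.11)²) = √(11563.80203 + 13809.30047) = 159.289 km
H: √((1.598·111.32)² + (-0.660·105.11)²) = √(31644.62440 + 4812.55763) = 190.938 km
I: √((-0.027·111.32)² + (-0.296·105.11)²) = √(9.03387 + 967.99139) = 31.257 km
J: √((1.191·111.32)² + (-0.459·105.11)²) = √(17578.01854 + 2327.62731) = 141.087 km
K: √((-1.077·111.32)² + (1.227·105.11)²) = √(14374.00534 + 16633.25316) = 176.089 km
L: √((-1.348·111.32)² + (1.136·105.11)²) = √(22517.81152 + 14257.54447) = 191.769 km
M: √((-0.273·111.32)² + (-0.572·105.11)²) = √(923.57398 + 3614.76551) = 67.367 km
Sorted: E (27.190 km) < I (31.257 km) < M (67.367 km) < D (96.873 km) < F (98.173 km) < …

E, I, M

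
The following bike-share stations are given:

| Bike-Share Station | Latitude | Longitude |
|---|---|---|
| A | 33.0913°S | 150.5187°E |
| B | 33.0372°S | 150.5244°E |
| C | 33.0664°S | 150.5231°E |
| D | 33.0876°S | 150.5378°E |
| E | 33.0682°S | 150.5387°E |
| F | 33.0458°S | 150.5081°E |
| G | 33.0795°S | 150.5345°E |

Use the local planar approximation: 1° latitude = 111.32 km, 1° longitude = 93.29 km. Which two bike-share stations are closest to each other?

D and G

Pairwise distances:
A–B: 6.0458 km
A–C: 2.8021 km
A–D: 1.8288 km
A–E: 3.1771 km
A–F: 5.1607 km
A–G: 1.9744 km
B–C: 3.2528 km
B–D: 5.7481 km
B–E: 3.6998 km
B–F: 1.7969 km
B–G: 4.8022 km
C–D: 2.7295 km
C–E: 1.4691 km
C–F: 2.6864 km
C–G: 1.8049 km
D–E: 2.1612 km
D–F: 5.4156 km
D–G: 0.9528 km
E–F: 3.7904 km
E–G: 1.3175 km
F–G: 4.4877 km
Closest pair: D–G at 0.9528 km.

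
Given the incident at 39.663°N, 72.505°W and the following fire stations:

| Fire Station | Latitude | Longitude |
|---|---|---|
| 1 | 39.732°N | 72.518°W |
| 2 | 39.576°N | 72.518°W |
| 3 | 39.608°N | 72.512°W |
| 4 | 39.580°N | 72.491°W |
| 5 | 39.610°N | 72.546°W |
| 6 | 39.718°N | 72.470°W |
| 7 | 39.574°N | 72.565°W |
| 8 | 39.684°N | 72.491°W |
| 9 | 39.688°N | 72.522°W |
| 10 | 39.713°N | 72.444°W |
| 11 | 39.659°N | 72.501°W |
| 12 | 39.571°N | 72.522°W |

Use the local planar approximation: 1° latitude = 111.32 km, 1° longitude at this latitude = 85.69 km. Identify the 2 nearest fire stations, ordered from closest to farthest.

11, 8

Distances from 39.663°N, 72.505°W:
1: 7.761 km
2: 9.749 km
3: 6.152 km
4: 9.317 km
5: 6.867 km
6: 6.818 km
7: 11.162 km
8: 2.628 km
9: 3.141 km
10: 7.636 km
11: 0.562 km
12: 10.345 km
Sorted: 11 (0.562 km) < 8 (2.628 km) < 9 (3.141 km) < 3 (6.152 km) < …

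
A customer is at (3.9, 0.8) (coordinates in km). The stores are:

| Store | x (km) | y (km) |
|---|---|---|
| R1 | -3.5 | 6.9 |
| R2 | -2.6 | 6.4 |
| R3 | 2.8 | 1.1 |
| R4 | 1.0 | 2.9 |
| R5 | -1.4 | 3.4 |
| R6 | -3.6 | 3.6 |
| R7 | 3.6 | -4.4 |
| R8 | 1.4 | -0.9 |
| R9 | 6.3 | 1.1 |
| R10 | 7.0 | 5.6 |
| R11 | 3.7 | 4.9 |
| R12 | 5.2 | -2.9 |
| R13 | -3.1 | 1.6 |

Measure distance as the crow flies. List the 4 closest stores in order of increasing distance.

Distances from (3.9, 0.8):
R1: √((-7.4)² + (6.1)²) = √(54.760 + 37.210) = 9.6 km
R2: √((-6.5)² + (5.6)²) = √(42.250 + 31.360) = 8.6 km
R3: √((-1.1)² + (0.3)²) = √(1.210 + 0.090) = 1.1 km
R4: √((-2.9)² + (2.1)²) = √(8.410 + 4.410) = 3.6 km
R5: √((-5.3)² + (2.6)²) = √(28.090 + 6.760) = 5.9 km
R6: √((-7.5)² + (2.8)²) = √(56.250 + 7.840) = 8.0 km
R7: √((-0.3)² + (-5.2)²) = √(0.090 + 27.040) = 5.2 km
R8: √((-2.5)² + (-1.7)²) = √(6.250 + 2.890) = 3.0 km
R9: √((2.4)² + (0.3)²) = √(5.760 + 0.090) = 2.4 km
R10: √((3.1)² + (4.8)²) = √(9.610 + 23.040) = 5.7 km
R11: √((-0.2)² + (4.1)²) = √(0.040 + 16.810) = 4.1 km
R12: √((1.3)² + (-3.7)²) = √(1.690 + 13.690) = 3.9 km
R13: √((-7.0)² + (0.8)²) = √(49.000 + 0.640) = 7.0 km
Sorted: R3 (1.1 km) < R9 (2.4 km) < R8 (3.0 km) < R4 (3.6 km) < R12 (3.9 km) < R11 (4.1 km) < …

R3, R9, R8, R4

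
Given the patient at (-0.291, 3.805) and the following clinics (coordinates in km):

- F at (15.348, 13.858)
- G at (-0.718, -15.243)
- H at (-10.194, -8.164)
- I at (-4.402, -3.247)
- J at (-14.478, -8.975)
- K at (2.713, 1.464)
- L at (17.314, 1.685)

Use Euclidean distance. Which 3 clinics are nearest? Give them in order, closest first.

K, I, H

Distances from (-0.291, 3.805):
F: √((15.639)² + (10.053)²) = √(244.57832 + 101.06281) = 18.591 km
G: √((-0.427)² + (-19.048)²) = √(0.18233 + 362.82630) = 19.053 km
H: √((-9.903)² + (-11.969)²) = √(98.06941 + 143.25696) = 15.535 km
I: √((-4.111)² + (-7.052)²) = √(16.90032 + 49.73070) = 8.163 km
J: √((-14.187)² + (-12.780)²) = √(201.27097 + 163.32840) = 19.094 km
K: √((3.004)² + (-2.341)²) = √(9.02402 + 5.48028) = 3.808 km
L: √((17.605)² + (-2.120)²) = √(309.93603 + 4.49440) = 17.732 km
Sorted: K (3.808 km) < I (8.163 km) < H (15.535 km) < L (17.732 km) < F (18.591 km) < …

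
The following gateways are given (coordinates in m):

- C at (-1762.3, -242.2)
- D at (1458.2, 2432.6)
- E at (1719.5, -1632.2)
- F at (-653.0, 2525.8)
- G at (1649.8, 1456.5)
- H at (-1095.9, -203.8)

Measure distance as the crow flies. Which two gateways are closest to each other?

Pairwise distances:
C–D: √((3220.5)² + (2674.8)²) = √(10371620.250 + 7154555.040) = 4186.4 m
C–E: √((3481.8)² + (-1390.0)²) = √(12122931.240 + 1932100.000) = 3749.0 m
C–F: √((1109.3)² + (2768.0)²) = √(1230546.490 + 7661824.000) = 2982.0 m
C–G: √((3412.1)² + (1698.7)²) = √(11642426.410 + 2885581.690) = 3811.6 m
C–H: √((666.4)² + (38.4)²) = √(444088.960 + 1474.560) = 667.5 m
D–E: √((261.3)² + (-4064.8)²) = √(68277.690 + 16522599.040) = 4073.2 m
D–F: √((-2111.2)² + (93.2)²) = √(4457165.440 + 8686.240) = 2113.3 m
D–G: √((191.6)² + (-976.1)²) = √(36710.560 + 952771.210) = 994.7 m
D–H: √((-2554.1)² + (-2636.4)²) = √(6523426.810 + 6950604.960) = 3670.7 m
E–F: √((-2372.5)² + (4158.0)²) = √(5628756.250 + 17288964.000) = 4787.2 m
E–G: √((-69.7)² + (3088.7)²) = √(4858.090 + 9540067.690) = 3089.5 m
E–H: √((-2815.4)² + (1428.4)²) = √(7926477.160 + 2040326.560) = 3157.0 m
F–G: √((2302.8)² + (-1069.3)²) = √(5302887.840 + 1143402.490) = 2539.0 m
F–H: √((-442.9)² + (-2729.6)²) = √(196160.410 + 7450716.160) = 2765.3 m
G–H: √((-2745.7)² + (-1660.3)²) = √(7538868.490 + 2756596.090) = 3208.7 m
Closest pair: C–H at 667.5 m.

C and H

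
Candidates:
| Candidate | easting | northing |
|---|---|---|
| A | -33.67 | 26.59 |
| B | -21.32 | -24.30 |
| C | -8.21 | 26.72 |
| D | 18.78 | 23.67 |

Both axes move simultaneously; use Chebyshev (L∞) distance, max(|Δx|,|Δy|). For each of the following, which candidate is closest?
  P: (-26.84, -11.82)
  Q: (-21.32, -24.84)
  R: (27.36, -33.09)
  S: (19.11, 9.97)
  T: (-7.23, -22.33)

P→B; Q→B; R→B; S→D; T→B

P at (-26.84, -11.82):
  A: 38.41
  B: 12.48
  C: 38.54
  D: 45.62
  → nearest: B (12.48)
Q at (-21.32, -24.84):
  A: 51.43
  B: 0.54
  C: 51.56
  D: 48.51
  → nearest: B (0.54)
R at (27.36, -33.09):
  A: 61.03
  B: 48.68
  C: 59.81
  D: 56.76
  → nearest: B (48.68)
S at (19.11, 9.97):
  A: 52.78
  B: 40.43
  C: 27.32
  D: 13.70
  → nearest: D (13.70)
T at (-7.23, -22.33):
  A: 48.92
  B: 14.09
  C: 49.05
  D: 46.00
  → nearest: B (14.09)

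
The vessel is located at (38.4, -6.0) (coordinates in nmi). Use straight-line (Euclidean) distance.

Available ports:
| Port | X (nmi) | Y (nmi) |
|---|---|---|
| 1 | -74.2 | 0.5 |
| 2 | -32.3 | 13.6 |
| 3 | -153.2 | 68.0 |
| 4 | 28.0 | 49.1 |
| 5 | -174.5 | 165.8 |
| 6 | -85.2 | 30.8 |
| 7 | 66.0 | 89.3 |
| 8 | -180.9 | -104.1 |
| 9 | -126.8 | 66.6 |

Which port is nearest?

Distances from (38.4, -6.0):
1: 112.8 nmi
2: 73.4 nmi
3: 205.4 nmi
4: 56.1 nmi
5: 273.6 nmi
6: 129.0 nmi
7: 99.2 nmi
8: 240.2 nmi
9: 180.4 nmi
Minimum: 4 at 56.1 nmi.

4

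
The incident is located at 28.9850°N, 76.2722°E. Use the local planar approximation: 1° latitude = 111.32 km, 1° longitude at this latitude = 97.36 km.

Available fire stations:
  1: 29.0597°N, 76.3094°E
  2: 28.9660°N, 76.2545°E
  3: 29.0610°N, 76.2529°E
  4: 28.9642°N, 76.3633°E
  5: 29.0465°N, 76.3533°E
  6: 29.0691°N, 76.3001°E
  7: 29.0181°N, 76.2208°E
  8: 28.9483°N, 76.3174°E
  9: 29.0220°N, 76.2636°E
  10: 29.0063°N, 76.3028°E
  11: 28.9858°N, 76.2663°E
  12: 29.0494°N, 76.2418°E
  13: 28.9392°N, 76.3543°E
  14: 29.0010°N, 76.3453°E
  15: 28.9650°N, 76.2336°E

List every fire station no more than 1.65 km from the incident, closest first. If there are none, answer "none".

11

Distances from 28.9850°N, 76.2722°E:
1: 9.0701 km
2: 2.7282 km
3: 8.6665 km
4: 9.1667 km
5: 10.4506 km
6: 9.7481 km
7: 6.2145 km
8: 6.0047 km
9: 4.2031 km
10: 3.8076 km
11: 0.5813 km
12: 7.7559 km
13: 9.4808 km
14: 7.3365 km
15: 4.3681 km
Threshold 1.65 km: 11 (0.5813 km) is within range.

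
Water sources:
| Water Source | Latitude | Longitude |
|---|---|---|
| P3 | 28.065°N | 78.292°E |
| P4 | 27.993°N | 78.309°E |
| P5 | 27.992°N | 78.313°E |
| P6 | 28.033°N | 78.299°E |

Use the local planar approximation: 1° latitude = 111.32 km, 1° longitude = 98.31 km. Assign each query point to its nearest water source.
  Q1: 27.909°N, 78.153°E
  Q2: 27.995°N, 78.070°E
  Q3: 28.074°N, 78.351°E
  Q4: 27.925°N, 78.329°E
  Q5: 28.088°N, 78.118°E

Q1→P4; Q2→P6; Q3→P3; Q4→P5; Q5→P3

Q1 at 27.909°N, 78.153°E:
  P3: √((0.156·111.32)² + (0.139·98.31)²) = √(301.57518 + 186.73468) = 22.098 km
  P4: √((0.084·111.32)² + (0.156·98.31)²) = √(87.43896 + 235.20394) = 17.962 km
  P5: √((0.083·111.32)² + (0.160·98.31)²) = √(85.36947 + 247.42032) = 18.243 km
  P6: √((0.124·111.32)² + (0.146·98.31)²) = √(190.54158 + 206.01607) = 19.914 km
  → nearest: P4 (17.962 km)
Q2 at 27.995°N, 78.070°E:
  P3: √((0.070·111.32)² + (0.222·98.31)²) = √(60.72150 + 476.32277) = 23.174 km
  P4: √((-0.002·111.32)² + (0.239·98.31)²) = √(0.04957 + 552.06625) = 23.497 km
  P5: √((-0.003·111.32)² + (0.243·98.31)²) = √(0.11153 + 570.70009) = 23.892 km
  P6: √((0.038·111.32)² + (0.229·98.31)²) = √(17.89425 + 506.83472) = 22.907 km
  → nearest: P6 (22.907 km)
Q3 at 28.074°N, 78.351°E:
  P3: √((-0.009·111.32)² + (-0.059·98.31)²) = √(1.00376 + 33.64336) = 5.886 km
  P4: √((-0.081·111.32)² + (-0.042·98.31)²) = √(81.30485 + 17.04881) = 9.917 km
  P5: √((-0.082·111.32)² + (-0.038·98.31)²) = √(83.32477 + 13.95605) = 9.863 km
  P6: √((-0.041·111.32)² + (-0.052·98.31)²) = √(20.83119 + 26.13377) = 6.853 km
  → nearest: P3 (5.886 km)
Q4 at 27.925°N, 78.329°E:
  P3: √((0.140·111.32)² + (-0.037·98.31)²) = √(242.88599 + 13.23119) = 16.004 km
  P4: √((0.068·111.32)² + (-0.020·98.31)²) = √(57.30127 + 3.86594) = 7.821 km
  P5: √((0.067·111.32)² + (-0.016·98.31)²) = √(55.62833 + 2.47420) = 7.623 km
  P6: √((0.108·111.32)² + (-0.030·98.31)²) = √(144.54195 + 8.69837) = 12.379 km
  → nearest: P5 (7.623 km)
Q5 at 28.088°N, 78.118°E:
  P3: √((-0.023·111.32)² + (0.174·98.31)²) = √(6.55544 + 292.61318) = 17.296 km
  P4: √((-0.095·111.32)² + (0.191·98.31)²) = √(111.83909 + 352.58362) = 21.550 km
  P5: √((-0.096·111.32)² + (0.195·98.31)²) = √(114.20598 + 367.50615) = 21.948 km
  P6: √((-0.055·111.32)² + (0.181·98.31)²) = √(37.48623 + 316.63035) = 18.818 km
  → nearest: P3 (17.296 km)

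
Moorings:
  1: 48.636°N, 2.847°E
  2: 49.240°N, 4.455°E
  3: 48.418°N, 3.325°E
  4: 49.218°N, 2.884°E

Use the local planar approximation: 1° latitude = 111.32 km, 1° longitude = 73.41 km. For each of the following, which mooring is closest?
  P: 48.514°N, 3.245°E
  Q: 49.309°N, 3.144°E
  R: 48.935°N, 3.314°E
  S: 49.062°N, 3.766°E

P→3; Q→4; R→4; S→2

P at 48.514°N, 3.245°E:
  1: √((0.122·111.32)² + (-0.398·73.41)²) = √(184.44465 + 853.64361) = 32.219 km
  2: √((0.726·111.32)² + (1.210·73.41)²) = √(6531.60085 + 7890.07604) = 120.090 km
  3: √((-0.096·111.32)² + (0.080·73.41)²) = √(114.20598 + 34.48978) = 12.194 km
  4: √((0.704·111.32)² + (-0.361·73.41)²) = √(6141.74405 + 702.30353) = 82.729 km
  → nearest: 3 (12.194 km)
Q at 49.309°N, 3.144°E:
  1: √((-0.673·111.32)² + (-0.297·73.41)²) = √(5612.76067 + 475.36078) = 78.026 km
  2: √((-0.069·111.32)² + (1.311·73.41)²) = √(58.99899 + 9262.23577) = 96.547 km
  3: √((-0.891·111.32)² + (0.181·73.41)²) = √(9837.88640 + 176.54995) = 100.072 km
  4: √((-0.091·111.32)² + (-0.260·73.41)²) = √(102.61933 + 364.29830) = 21.608 km
  → nearest: 4 (21.608 km)
R at 48.935°N, 3.314°E:
  1: √((-0.299·111.32)² + (-0.467·73.41)²) = √(1107.86992 + 1175.28775) = 47.782 km
  2: √((0.305·111.32)² + (1.141·73.41)²) = √(1152.77905 + 7015.87329) = 90.381 km
  3: √((-0.517·111.32)² + (0.011·73.41)²) = √(3312.28335 + 0.65207) = 57.558 km
  4: √((0.283·111.32)² + (-0.430·73.41)²) = √(992.47429 + 996.43130) = 44.597 km
  → nearest: 4 (44.597 km)
S at 49.062°N, 3.766°E:
  1: √((-0.426·111.32)² + (-0.919·73.41)²) = √(2248.87643 + 4551.36296) = 82.464 km
  2: √((0.178·111.32)² + (0.689·73.41)²) = √(392.63264 + 2558.28481) = 54.322 km
  3: √((-0.644·111.32)² + (-0.441·73.41)²) = √(5139.46757 + 1048.06357) = 78.661 km
  4: √((0.156·111.32)² + (-0.882·73.41)²) = √(301.57518 + 4192.25430) = 67.036 km
  → nearest: 2 (54.322 km)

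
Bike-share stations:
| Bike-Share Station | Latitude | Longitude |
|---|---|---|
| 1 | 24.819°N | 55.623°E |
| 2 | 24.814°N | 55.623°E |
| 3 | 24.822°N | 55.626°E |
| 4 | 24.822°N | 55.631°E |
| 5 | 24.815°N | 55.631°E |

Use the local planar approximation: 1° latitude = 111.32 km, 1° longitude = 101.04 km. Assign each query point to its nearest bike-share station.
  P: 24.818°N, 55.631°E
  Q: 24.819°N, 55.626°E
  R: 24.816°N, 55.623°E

P at 24.818°N, 55.631°E:
  1: 0.815949 km
  2: 0.922852 km
  3: 0.673425 km
  4: 0.445280 km
  5: 0.333960 km
  → nearest: 5 (0.333960 km)
Q at 24.819°N, 55.626°E:
  1: 0.303120 km
  2: 0.633786 km
  3: 0.333960 km
  4: 0.605604 km
  5: 0.673425 km
  → nearest: 1 (0.303120 km)
R at 24.816°N, 55.623°E:
  1: 0.333960 km
  2: 0.222640 km
  3: 0.733484 km
  4: 1.048570 km
  5: 0.815949 km
  → nearest: 2 (0.222640 km)

P→5; Q→1; R→2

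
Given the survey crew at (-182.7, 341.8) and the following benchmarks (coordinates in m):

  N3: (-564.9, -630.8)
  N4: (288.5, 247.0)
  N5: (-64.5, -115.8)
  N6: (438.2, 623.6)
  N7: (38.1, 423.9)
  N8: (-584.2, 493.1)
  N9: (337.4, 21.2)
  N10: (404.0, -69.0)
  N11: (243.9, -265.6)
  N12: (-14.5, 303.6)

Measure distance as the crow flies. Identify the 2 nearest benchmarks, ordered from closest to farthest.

N12, N7

Distances from (-182.7, 341.8):
N3: √((-382.2)² + (-972.6)²) = √(146076.840 + 945950.760) = 1045.0 m
N4: √((471.2)² + (-94.8)²) = √(222029.440 + 8987.040) = 480.6 m
N5: √((118.2)² + (-457.6)²) = √(13971.240 + 209397.760) = 472.6 m
N6: √((620.9)² + (281.8)²) = √(385516.810 + 79411.240) = 681.9 m
N7: √((220.8)² + (82.1)²) = √(48752.640 + 6740.410) = 235.6 m
N8: √((-401.5)² + (151.3)²) = √(161202.250 + 22891.690) = 429.1 m
N9: √((520.1)² + (-320.6)²) = √(270504.010 + 102784.360) = 611.0 m
N10: √((586.7)² + (-410.8)²) = √(344216.890 + 168756.640) = 716.2 m
N11: √((426.6)² + (-607.4)²) = √(181987.560 + 368934.760) = 742.2 m
N12: √((168.2)² + (-38.2)²) = √(28291.240 + 1459.240) = 172.5 m
Sorted: N12 (172.5 m) < N7 (235.6 m) < N8 (429.1 m) < N5 (472.6 m) < …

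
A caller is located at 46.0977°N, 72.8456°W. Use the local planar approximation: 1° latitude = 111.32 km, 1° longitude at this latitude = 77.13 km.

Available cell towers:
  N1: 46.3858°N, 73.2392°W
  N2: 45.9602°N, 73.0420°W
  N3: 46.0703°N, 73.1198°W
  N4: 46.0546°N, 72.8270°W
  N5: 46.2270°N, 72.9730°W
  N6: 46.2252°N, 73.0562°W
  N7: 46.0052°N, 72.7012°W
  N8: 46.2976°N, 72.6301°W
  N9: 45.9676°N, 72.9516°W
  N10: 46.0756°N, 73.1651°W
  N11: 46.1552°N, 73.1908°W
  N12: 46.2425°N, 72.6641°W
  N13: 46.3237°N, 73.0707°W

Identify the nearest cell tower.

N4

Distances from 46.0977°N, 72.8456°W:
N1: √((0.2881·111.32)² + (-0.3936·77.13)²) = √(1028.567771 + 921.630508) = 44.1610 km
N2: √((-0.1375·111.32)² + (-0.1964·77.13)²) = √(234.288942 + 229.471962) = 21.5351 km
N3: √((-0.0274·111.32)² + (-0.2742·77.13)²) = √(9.303525 + 447.282147) = 21.3679 km
N4: √((-0.0431·111.32)² + (0.0186·77.13)²) = √(23.019768 + 2.058129) = 5.0078 km
N5: √((0.1293·111.32)² + (-0.1274·77.13)²) = √(207.177909 + 96.557390) = 17.4280 km
N6: √((0.1275·111.32)² + (-0.2106·77.13)²) = √(201.449765 + 263.853826) = 21.5709 km
N7: √((-0.0925·111.32)² + (0.1444·77.13)²) = √(106.030268 + 124.045510) = 15.1682 km
N8: √((0.1999·111.32)² + (0.2155·77.13)²) = √(495.190134 + 276.274761) = 27.7753 km
N9: √((-0.1301·111.32)² + (-0.1060·77.13)²) = √(209.749526 + 66.843379) = 16.6311 km
N10: √((-0.0221·111.32)² + (-0.3195·77.13)²) = √(6.052446 + 607.279174) = 24.7655 km
N11: √((0.0575·111.32)² + (-0.3452·77.13)²) = √(40.971521 + 708.905322) = 27.3839 km
N12: √((0.1448·111.32)² + (0.1815·77.13)²) = √(259.826545 + 195.974661) = 21.3495 km
N13: √((0.2260·111.32)² + (-0.2251·77.13)²) = √(632.941065 + 301.437759) = 30.5676 km
Minimum: N4 at 5.0078 km.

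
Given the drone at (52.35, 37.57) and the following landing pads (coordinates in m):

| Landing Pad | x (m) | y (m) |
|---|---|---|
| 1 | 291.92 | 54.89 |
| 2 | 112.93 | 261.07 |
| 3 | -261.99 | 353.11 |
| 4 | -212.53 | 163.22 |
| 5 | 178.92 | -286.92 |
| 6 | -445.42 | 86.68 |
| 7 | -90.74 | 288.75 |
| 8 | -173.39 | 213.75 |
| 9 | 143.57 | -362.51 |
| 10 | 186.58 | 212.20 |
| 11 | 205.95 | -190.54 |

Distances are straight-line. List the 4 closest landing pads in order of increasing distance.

Distances from (52.35, 37.57):
1: √((239.57)² + (17.32)²) = √(57393.7849 + 299.9824) = 240.20 m
2: √((60.58)² + (223.50)²) = √(3669.9364 + 49952.2500) = 231.56 m
3: √((-314.34)² + (315.54)²) = √(98809.6356 + 99565.4916) = 445.39 m
4: √((-264.88)² + (125.65)²) = √(70161.4144 + 15787.9225) = 293.17 m
5: √((126.57)² + (-324.49)²) = √(16019.9649 + 105293.7601) = 348.30 m
6: √((-497.77)² + (49.11)²) = √(247774.9729 + 2411.7921) = 500.19 m
7: √((-143.09)² + (251.18)²) = √(20474.7481 + 63091.3924) = 289.08 m
8: √((-225.74)² + (176.18)²) = √(50958.5476 + 31039.3924) = 286.35 m
9: √((91.22)² + (-400.08)²) = √(8321.0884 + 160064.0064) = 410.35 m
10: √((134.23)² + (174.63)²) = √(18017.6929 + 30495.6369) = 220.26 m
11: √((153.60)² + (-228.11)²) = √(23592.9600 + 52034.1721) = 275.00 m
Sorted: 10 (220.26 m) < 2 (231.56 m) < 1 (240.20 m) < 11 (275.00 m) < 8 (286.35 m) < 7 (289.08 m) < …

10, 2, 1, 11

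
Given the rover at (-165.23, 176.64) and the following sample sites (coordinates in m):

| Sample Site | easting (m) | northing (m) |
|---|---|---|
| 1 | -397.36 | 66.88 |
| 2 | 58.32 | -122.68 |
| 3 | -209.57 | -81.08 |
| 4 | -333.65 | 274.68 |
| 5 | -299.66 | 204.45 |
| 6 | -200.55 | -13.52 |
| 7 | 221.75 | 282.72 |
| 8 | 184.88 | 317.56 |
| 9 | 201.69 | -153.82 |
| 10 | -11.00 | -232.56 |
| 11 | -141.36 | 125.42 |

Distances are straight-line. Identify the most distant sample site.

Distances from (-165.23, 176.64):
1: 256.77 m
2: 373.59 m
3: 261.51 m
4: 194.88 m
5: 137.28 m
6: 193.41 m
7: 401.26 m
8: 377.41 m
9: 493.80 m
10: 437.30 m
11: 56.51 m
Maximum: 9 at 493.80 m.

9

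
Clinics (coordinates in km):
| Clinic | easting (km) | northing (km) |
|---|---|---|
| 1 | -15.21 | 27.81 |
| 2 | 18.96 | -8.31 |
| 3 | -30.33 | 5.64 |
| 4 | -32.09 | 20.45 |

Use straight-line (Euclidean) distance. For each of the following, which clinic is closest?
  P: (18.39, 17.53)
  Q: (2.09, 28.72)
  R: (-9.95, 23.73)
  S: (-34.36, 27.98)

P at (18.39, 17.53):
  1: √((-33.60)² + (10.28)²) = √(1128.9600 + 105.6784) = 35.14 km
  2: √((0.57)² + (-25.84)²) = √(0.3249 + 667.7056) = 25.85 km
  3: √((-48.72)² + (-11.89)²) = √(2373.6384 + 141.3721) = 50.15 km
  4: √((-50.48)² + (2.92)²) = √(2548.2304 + 8.5264) = 50.56 km
  → nearest: 2 (25.85 km)
Q at (2.09, 28.72):
  1: √((-17.30)² + (-0.91)²) = √(299.2900 + 0.8281) = 17.32 km
  2: √((16.87)² + (-37.03)²) = √(284.5969 + 1371.2209) = 40.69 km
  3: √((-32.42)² + (-23.08)²) = √(1051.0564 + 532.6864) = 39.80 km
  4: √((-34.18)² + (-8.27)²) = √(1168.2724 + 68.3929) = 35.17 km
  → nearest: 1 (17.32 km)
R at (-9.95, 23.73):
  1: √((-5.26)² + (4.08)²) = √(27.6676 + 16.6464) = 6.66 km
  2: √((28.91)² + (-32.04)²) = √(835.7881 + 1026.5616) = 43.15 km
  3: √((-20.38)² + (-18.09)²) = √(415.3444 + 327.2481) = 27.25 km
  4: √((-22.14)² + (-3.28)²) = √(490.1796 + 10.7584) = 22.38 km
  → nearest: 1 (6.66 km)
S at (-34.36, 27.98):
  1: √((19.15)² + (-0.17)²) = √(366.7225 + 0.0289) = 19.15 km
  2: √((53.32)² + (-36.29)²) = √(2843.0224 + 1316.9641) = 64.50 km
  3: √((4.03)² + (-22.34)²) = √(16.2409 + 499.0756) = 22.70 km
  4: √((2.27)² + (-7.53)²) = √(5.1529 + 56.7009) = 7.86 km
  → nearest: 4 (7.86 km)

P→2; Q→1; R→1; S→4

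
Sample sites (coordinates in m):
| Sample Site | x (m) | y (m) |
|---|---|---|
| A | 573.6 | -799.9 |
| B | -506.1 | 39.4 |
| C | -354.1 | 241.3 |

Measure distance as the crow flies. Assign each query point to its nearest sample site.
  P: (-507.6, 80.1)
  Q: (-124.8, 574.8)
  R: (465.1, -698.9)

P at (-507.6, 80.1):
  A: 1394.1 m
  B: 40.7 m
  C: 222.6 m
  → nearest: B (40.7 m)
Q at (-124.8, 574.8):
  A: 1541.9 m
  B: 657.3 m
  C: 404.7 m
  → nearest: C (404.7 m)
R at (465.1, -698.9):
  A: 148.2 m
  B: 1220.0 m
  C: 1247.0 m
  → nearest: A (148.2 m)

P→B; Q→C; R→A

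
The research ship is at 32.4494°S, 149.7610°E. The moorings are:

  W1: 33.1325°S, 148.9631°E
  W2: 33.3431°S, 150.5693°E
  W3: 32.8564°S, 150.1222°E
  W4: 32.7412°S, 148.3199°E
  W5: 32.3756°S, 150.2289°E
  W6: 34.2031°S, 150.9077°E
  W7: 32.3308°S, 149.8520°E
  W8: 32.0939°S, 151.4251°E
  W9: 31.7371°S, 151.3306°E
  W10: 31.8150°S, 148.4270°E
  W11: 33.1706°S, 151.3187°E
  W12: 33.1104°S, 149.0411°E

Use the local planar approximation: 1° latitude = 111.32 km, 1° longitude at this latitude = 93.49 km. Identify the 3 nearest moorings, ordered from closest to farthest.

W7, W5, W3

Distances from 32.4494°S, 149.7610°E:
W1: √((-0.6831·111.32)² + (-0.7979·93.49)²) = √(5782.491007 + 5564.514132) = 106.5223 km
W2: √((-0.8937·111.32)² + (0.8083·93.49)²) = √(9897.600293 + 5710.517637) = 124.9325 km
W3: √((-0.4070·111.32)² + (0.3612·93.49)²) = √(2052.745996 + 1140.317536) = 56.5072 km
W4: √((-0.2918·111.32)² + (-1.4411·93.49)²) = √(1055.156723 + 18151.752275) = 138.5890 km
W5: √((0.0738·111.32)² + (0.4679·93.49)²) = √(67.493060 + 1913.534999) = 44.5087 km
W6: √((-1.7537·111.32)² + (1.1467·93.49)²) = √(38111.583993 + 11492.908380) = 222.7207 km
W7: √((0.1186·111.32)² + (0.0910·93.49)²) = √(174.307379 + 72.379088) = 15.7063 km
W8: √((0.3555·111.32)² + (1.6641·93.49)²) = √(1566.122055 + 24204.112383) = 160.5311 km
W9: √((0.7123·111.32)² + (1.5696·93.49)²) = √(6287.417275 + 21533.186390) = 166.7951 km
W10: √((0.6344·111.32)² + (-1.3340·93.49)²) = √(4987.383268 + 15553.995849) = 143.3226 km
W11: √((-0.7212·111.32)² + (1.5577·93.49)²) = √(6445.518087 + 21207.914280) = 166.2932 km
W12: √((-0.6610·111.32)² + (-0.7199·93.49)²) = √(5414.387250 + 4529.754517) = 99.7203 km
Sorted: W7 (15.7063 km) < W5 (44.5087 km) < W3 (56.5072 km) < W12 (99.7203 km) < W1 (106.5223 km) < …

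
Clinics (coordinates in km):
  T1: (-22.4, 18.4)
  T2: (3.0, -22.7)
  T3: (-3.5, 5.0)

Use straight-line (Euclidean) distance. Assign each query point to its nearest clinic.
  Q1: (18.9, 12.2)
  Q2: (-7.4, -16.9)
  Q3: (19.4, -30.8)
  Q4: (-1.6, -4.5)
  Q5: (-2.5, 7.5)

Q1→T3; Q2→T2; Q3→T2; Q4→T3; Q5→T3

Q1 at (18.9, 12.2):
  T1: 41.763 km
  T2: 38.351 km
  T3: 23.529 km
  → nearest: T3 (23.529 km)
Q2 at (-7.4, -16.9):
  T1: 38.355 km
  T2: 11.908 km
  T3: 22.245 km
  → nearest: T2 (11.908 km)
Q3 at (19.4, -30.8):
  T1: 64.559 km
  T2: 18.291 km
  T3: 42.498 km
  → nearest: T2 (18.291 km)
Q4 at (-1.6, -4.5):
  T1: 30.936 km
  T2: 18.772 km
  T3: 9.688 km
  → nearest: T3 (9.688 km)
Q5 at (-2.5, 7.5):
  T1: 22.690 km
  T2: 30.697 km
  T3: 2.693 km
  → nearest: T3 (2.693 km)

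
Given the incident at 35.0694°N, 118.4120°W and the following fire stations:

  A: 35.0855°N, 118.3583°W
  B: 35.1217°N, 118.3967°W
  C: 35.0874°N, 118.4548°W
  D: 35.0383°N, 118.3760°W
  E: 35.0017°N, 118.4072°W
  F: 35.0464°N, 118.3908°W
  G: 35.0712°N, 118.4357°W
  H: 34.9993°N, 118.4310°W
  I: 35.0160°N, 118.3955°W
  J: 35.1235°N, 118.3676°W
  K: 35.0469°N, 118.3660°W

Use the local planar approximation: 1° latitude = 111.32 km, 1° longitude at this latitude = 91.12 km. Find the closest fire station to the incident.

G

Distances from 35.0694°N, 118.4120°W:
A: √((0.0161·111.32)² + (0.0537·91.12)²) = √(3.212167 + 23.942858) = 5.2110 km
B: √((0.0523·111.32)² + (0.0153·91.12)²) = √(33.896103 + 1.943615) = 5.9866 km
C: √((0.0180·111.32)² + (-0.0428·91.12)²) = √(4.015054 + 15.209501) = 4.3846 km
D: √((-0.0311·111.32)² + (0.0360·91.12)²) = √(11.985804 + 10.760499) = 4.7693 km
E: √((-0.0677·111.32)² + (0.0048·91.12)²) = √(56.796782 + 0.191298) = 7.5490 km
F: √((-0.0230·111.32)² + (0.0212·91.12)²) = √(6.555443 + 3.731635) = 3.2073 km
G: √((0.0018·111.32)² + (-0.0237·91.12)²) = √(0.040151 + 4.663630) = 2.1688 km
H: √((-0.0701·111.32)² + (-0.0190·91.12)²) = √(60.895112 + 2.997330) = 7.9933 km
I: √((-0.0534·111.32)² + (0.0165·91.12)²) = √(35.336938 + 2.260452) = 6.1317 km
J: √((0.0541·111.32)² + (0.0444·91.12)²) = √(36.269446 + 16.367915) = 7.2552 km
K: √((-0.0225·111.32)² + (0.0460·91.12)²) = √(6.273522 + 17.568840) = 4.8829 km
Minimum: G at 2.1688 km.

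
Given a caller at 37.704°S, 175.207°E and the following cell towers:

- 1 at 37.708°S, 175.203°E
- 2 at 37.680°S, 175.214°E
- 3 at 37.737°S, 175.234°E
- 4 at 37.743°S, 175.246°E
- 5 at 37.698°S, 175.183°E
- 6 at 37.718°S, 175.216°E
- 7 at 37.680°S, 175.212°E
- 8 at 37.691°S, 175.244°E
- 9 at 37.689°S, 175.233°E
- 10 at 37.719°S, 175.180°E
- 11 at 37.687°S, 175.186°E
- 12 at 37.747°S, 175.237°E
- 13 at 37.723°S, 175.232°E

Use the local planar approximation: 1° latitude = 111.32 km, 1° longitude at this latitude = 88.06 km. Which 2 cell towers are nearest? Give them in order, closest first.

Distances from 37.704°S, 175.207°E:
1: √((-0.004·111.32)² + (-0.004·88.06)²) = √(0.19827 + 0.12407) = 0.568 km
2: √((0.024·111.32)² + (0.007·88.06)²) = √(7.13787 + 0.37997) = 2.742 km
3: √((-0.033·111.32)² + (0.027·88.06)²) = √(13.49504 + 5.65308) = 4.376 km
4: √((-0.039·111.32)² + (0.039·88.06)²) = √(18.84845 + 11.79469) = 5.536 km
5: √((0.006·111.32)² + (-0.024·88.06)²) = √(0.44612 + 4.46663) = 2.216 km
6: √((-0.014·111.32)² + (0.009·88.06)²) = √(2.42886 + 0.62812) = 1.748 km
7: √((0.024·111.32)² + (0.005·88.06)²) = √(7.13787 + 0.19386) = 2.708 km
8: √((0.013·111.32)² + (0.037·88.06)²) = √(2.09427 + 10.61600) = 3.565 km
9: √((0.015·111.32)² + (0.026·88.06)²) = √(2.78823 + 5.24208) = 2.834 km
10: √((-0.015·111.32)² + (-0.027·88.06)²) = √(2.78823 + 5.65308) = 2.905 km
11: √((0.017·111.32)² + (-0.021·88.06)²) = √(3.58133 + 3.41976) = 2.646 km
12: √((-0.043·111.32)² + (0.030·88.06)²) = √(22.91307 + 6.97911) = 5.467 km
13: √((-0.019·111.32)² + (0.025·88.06)²) = √(4.47356 + 4.84660) = 3.053 km
Sorted: 1 (0.568 km) < 6 (1.748 km) < 5 (2.216 km) < 11 (2.646 km) < …

1, 6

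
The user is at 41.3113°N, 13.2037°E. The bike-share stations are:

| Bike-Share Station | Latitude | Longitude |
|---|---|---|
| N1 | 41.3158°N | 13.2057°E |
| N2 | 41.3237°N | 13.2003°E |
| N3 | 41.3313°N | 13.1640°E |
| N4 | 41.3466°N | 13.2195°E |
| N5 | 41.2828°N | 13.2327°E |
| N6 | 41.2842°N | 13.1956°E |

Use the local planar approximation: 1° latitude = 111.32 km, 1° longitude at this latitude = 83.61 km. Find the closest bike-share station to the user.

N1

Distances from 41.3113°N, 13.2037°E:
N1: √((0.0045·111.32)² + (0.0020·83.61)²) = √(0.250941 + 0.027963) = 0.5281 km
N2: √((0.0124·111.32)² + (-0.0034·83.61)²) = √(1.905416 + 0.080812) = 1.4093 km
N3: √((0.0200·111.32)² + (-0.0397·83.61)²) = √(4.956857 + 11.017865) = 3.9968 km
N4: √((0.0353·111.32)² + (0.0158·83.61)²) = √(15.441725 + 1.745141) = 4.1457 km
N5: √((-0.0285·111.32)² + (0.0290·83.61)²) = √(10.065518 + 5.879122) = 3.9931 km
N6: √((-0.0271·111.32)² + (-0.0081·83.61)²) = √(9.100913 + 0.458655) = 3.0919 km
Minimum: N1 at 0.5281 km.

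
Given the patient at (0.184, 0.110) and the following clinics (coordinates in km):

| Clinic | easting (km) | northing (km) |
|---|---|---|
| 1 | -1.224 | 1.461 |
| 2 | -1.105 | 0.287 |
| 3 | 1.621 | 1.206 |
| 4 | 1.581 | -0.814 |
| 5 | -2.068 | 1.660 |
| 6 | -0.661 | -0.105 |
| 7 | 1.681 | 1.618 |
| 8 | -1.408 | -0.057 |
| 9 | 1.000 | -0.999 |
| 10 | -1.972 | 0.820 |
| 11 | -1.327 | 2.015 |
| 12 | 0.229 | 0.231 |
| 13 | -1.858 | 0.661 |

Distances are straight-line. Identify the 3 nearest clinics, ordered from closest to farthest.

Distances from (0.184, 0.110):
1: √((-1.408)² + (1.351)²) = √(1.98246 + 1.82520) = 1.951 km
2: √((-1.289)² + (0.177)²) = √(1.66152 + 0.03133) = 1.301 km
3: √((1.437)² + (1.096)²) = √(2.06497 + 1.20122) = 1.807 km
4: √((1.397)² + (-0.924)²) = √(1.95161 + 0.85378) = 1.675 km
5: √((-2.252)² + (1.550)²) = √(5.07150 + 2.40250) = 2.734 km
6: √((-0.845)² + (-0.215)²) = √(0.71402 + 0.04622) = 0.872 km
7: √((1.497)² + (1.508)²) = √(2.24101 + 2.27406) = 2.125 km
8: √((-1.592)² + (-0.167)²) = √(2.53446 + 0.02789) = 1.601 km
9: √((0.816)² + (-1.109)²) = √(0.66586 + 1.22988) = 1.377 km
10: √((-2.156)² + (0.710)²) = √(4.64834 + 0.50410) = 2.270 km
11: √((-1.511)² + (1.905)²) = √(2.28312 + 3.62902) = 2.431 km
12: √((0.045)² + (0.121)²) = √(0.00203 + 0.01464) = 0.129 km
13: √((-2.042)² + (0.551)²) = √(4.16976 + 0.30360) = 2.115 km
Sorted: 12 (0.129 km) < 6 (0.872 km) < 2 (1.301 km) < 9 (1.377 km) < 8 (1.601 km) < …

12, 6, 2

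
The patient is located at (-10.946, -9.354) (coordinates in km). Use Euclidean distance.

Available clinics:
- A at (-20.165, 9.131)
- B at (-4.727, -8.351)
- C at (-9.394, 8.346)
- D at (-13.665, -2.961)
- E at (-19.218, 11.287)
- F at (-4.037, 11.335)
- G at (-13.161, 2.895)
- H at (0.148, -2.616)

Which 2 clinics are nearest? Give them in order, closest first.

Distances from (-10.946, -9.354):
A: √((-9.219)² + (18.485)²) = √(84.98996 + 341.69522) = 20.656 km
B: √((6.219)² + (1.003)²) = √(38.67596 + 1.00601) = 6.299 km
C: √((1.552)² + (17.700)²) = √(2.40870 + 313.29000) = 17.768 km
D: √((-2.719)² + (6.393)²) = √(7.39296 + 40.87045) = 6.947 km
E: √((-8.272)² + (20.641)²) = √(68.42598 + 426.05088) = 22.237 km
F: √((6.909)² + (20.689)²) = √(47.73428 + 428.03472) = 21.812 km
G: √((-2.215)² + (12.249)²) = √(4.90622 + 150.03800) = 12.448 km
H: √((11.094)² + (6.738)²) = √(123.07684 + 45.40064) = 12.980 km
Sorted: B (6.299 km) < D (6.947 km) < G (12.448 km) < H (12.980 km) < …

B, D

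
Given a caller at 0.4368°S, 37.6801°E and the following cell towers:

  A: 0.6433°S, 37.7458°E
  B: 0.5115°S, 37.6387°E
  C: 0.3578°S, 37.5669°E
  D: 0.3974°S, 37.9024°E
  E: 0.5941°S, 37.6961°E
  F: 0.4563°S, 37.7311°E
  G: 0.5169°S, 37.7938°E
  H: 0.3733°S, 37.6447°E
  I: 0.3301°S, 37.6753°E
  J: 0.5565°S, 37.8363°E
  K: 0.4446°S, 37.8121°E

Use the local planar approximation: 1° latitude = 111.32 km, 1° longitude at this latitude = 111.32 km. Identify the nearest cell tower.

Distances from 0.4368°S, 37.6801°E:
A: 24.1230 km
B: 9.5073 km
C: 15.3667 km
D: 25.1321 km
E: 17.6010 km
F: 6.0782 km
G: 15.4826 km
H: 8.0931 km
I: 11.8899 km
J: 21.9067 km
K: 14.7199 km
Minimum: F at 6.0782 km.

F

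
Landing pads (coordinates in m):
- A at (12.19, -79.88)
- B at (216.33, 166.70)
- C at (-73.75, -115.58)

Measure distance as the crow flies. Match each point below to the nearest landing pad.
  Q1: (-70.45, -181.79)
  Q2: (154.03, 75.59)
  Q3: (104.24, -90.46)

Q1→C; Q2→B; Q3→A

Q1 at (-70.45, -181.79):
  A: √((82.64)² + (101.91)²) = √(6829.3696 + 10385.6481) = 131.21 m
  B: √((286.78)² + (348.49)²) = √(82242.7684 + 121445.2801) = 451.32 m
  C: √((-3.30)² + (66.21)²) = √(10.8900 + 4383.7641) = 66.29 m
  → nearest: C (66.29 m)
Q2 at (154.03, 75.59):
  A: √((-141.84)² + (-155.47)²) = √(20118.5856 + 24170.9209) = 210.45 m
  B: √((62.30)² + (91.11)²) = √(3881.2900 + 8301.0321) = 110.37 m
  C: √((-227.78)² + (-191.17)²) = √(51883.7284 + 36545.9689) = 297.37 m
  → nearest: B (110.37 m)
Q3 at (104.24, -90.46):
  A: √((-92.05)² + (10.58)²) = √(8473.2025 + 111.9364) = 92.66 m
  B: √((112.09)² + (257.16)²) = √(12564.1681 + 66131.2656) = 280.53 m
  C: √((-177.99)² + (-25.12)²) = √(31680.4401 + 631.0144) = 179.75 m
  → nearest: A (92.66 m)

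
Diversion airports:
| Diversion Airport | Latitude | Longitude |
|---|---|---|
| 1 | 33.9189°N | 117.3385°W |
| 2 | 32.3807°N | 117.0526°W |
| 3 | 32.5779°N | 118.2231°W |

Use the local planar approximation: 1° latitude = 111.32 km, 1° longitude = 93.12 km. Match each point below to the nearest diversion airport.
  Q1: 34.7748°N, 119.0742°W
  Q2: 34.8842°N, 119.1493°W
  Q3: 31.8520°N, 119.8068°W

Q1 at 34.7748°N, 119.0742°W:
  1: √((-0.8559·111.32)² + (1.7357·93.12)²) = √(9078.047443 + 26123.734514) = 187.6214 km
  2: √((-2.3941·111.32)² + (2.0216·93.12)²) = √(71028.226122 + 35438.586590) = 326.2925 km
  3: √((-2.1969·111.32)² + (0.8511·93.12)²) = √(59809.059482 + 6281.264992) = 257.0804 km
  → nearest: 1 (187.6214 km)
Q2 at 34.8842°N, 119.1493°W:
  1: √((-0.9653·111.32)² + (1.8108·93.12)²) = √(11547.048972 + 28433.276362) = 199.9508 km
  2: √((-2.5035·111.32)² + (2.0967·93.12)²) = √(77667.904296 + 38120.494440) = 340.2769 km
  3: √((-2.3063·111.32)² + (0.9262·93.12)²) = √(65914.049427 + 7438.673345) = 270.8371 km
  → nearest: 1 (199.9508 km)
Q3 at 31.8520°N, 119.8068°W:
  1: √((2.0669·111.32)² + (2.4683·93.12)²) = √(52940.169303 + 52830.147235) = 325.2235 km
  2: √((0.5287·111.32)² + (2.7542·93.12)²) = √(3463.897371 + 65777.427187) = 263.1375 km
  3: √((0.7259·111.32)² + (1.5837·93.12)²) = √(6529.801632 + 21748.623149) = 168.1619 km
  → nearest: 3 (168.1619 km)

Q1→1; Q2→1; Q3→3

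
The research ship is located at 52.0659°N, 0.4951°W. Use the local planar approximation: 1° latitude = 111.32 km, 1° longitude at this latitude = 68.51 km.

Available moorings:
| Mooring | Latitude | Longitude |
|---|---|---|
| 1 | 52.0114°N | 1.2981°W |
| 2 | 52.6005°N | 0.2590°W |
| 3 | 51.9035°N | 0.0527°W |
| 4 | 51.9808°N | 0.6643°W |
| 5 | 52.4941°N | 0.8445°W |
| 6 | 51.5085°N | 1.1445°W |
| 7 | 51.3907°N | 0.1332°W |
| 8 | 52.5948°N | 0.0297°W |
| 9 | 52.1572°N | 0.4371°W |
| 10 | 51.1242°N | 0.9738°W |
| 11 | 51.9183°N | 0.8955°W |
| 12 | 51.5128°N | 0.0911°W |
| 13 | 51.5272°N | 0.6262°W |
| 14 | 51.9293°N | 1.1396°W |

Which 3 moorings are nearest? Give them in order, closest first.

Distances from 52.0659°N, 0.4951°W:
1: √((-0.0545·111.32)² + (-0.8030·68.51)²) = √(36.807761 + 3026.488483) = 55.3471 km
2: √((0.5346·111.32)² + (0.2361·68.51)²) = √(3541.639104 + 261.637451) = 61.6707 km
3: √((-0.1624·111.32)² + (0.4424·68.51)²) = √(326.827390 + 918.624812) = 35.2910 km
4: √((-0.0851·111.32)² + (-0.1692·68.51)²) = √(89.744019 + 134.371960) = 14.9705 km
5: √((0.4282·111.32)² + (-0.3494·68.51)²) = √(2272.164244 + 572.998832) = 53.3401 km
6: √((-0.5574·111.32)² + (-0.6494·68.51)²) = √(3850.173709 + 1979.395158) = 76.3516 km
7: √((-0.6752·111.32)² + (0.3619·68.51)²) = √(5649.516255 + 614.730981) = 79.1470 km
8: √((0.5289·111.32)² + (0.4654·68.51)²) = √(3466.518557 + 1016.624784) = 66.9563 km
9: √((0.0913·111.32)² + (0.0580·68.51)²) = √(103.297057 + 15.789338) = 10.9127 km
10: √((-0.9417·111.32)² + (-0.4787·68.51)²) = √(10989.338125 + 1075.560365) = 109.8403 km
11: √((-0.1476·111.32)² + (-0.4004·68.51)²) = √(269.972240 + 752.481925) = 31.9758 km
12: √((-0.5531·111.32)² + (0.4040·68.51)²) = √(3790.999370 + 766.073898) = 67.5061 km
13: √((-0.5387·111.32)² + (-0.1311·68.51)²) = √(3596.171099 + 80.670234) = 60.6370 km
14: √((-0.1366·111.32)² + (-0.6445·68.51)²) = √(231.231925 + 1949.637091) = 46.6998 km
Sorted: 9 (10.9127 km) < 4 (14.9705 km) < 11 (31.9758 km) < 3 (35.2910 km) < 14 (46.6998 km) < …

9, 4, 11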